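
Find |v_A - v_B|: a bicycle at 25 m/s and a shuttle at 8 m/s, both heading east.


Given: v_A = 25 m/s east, v_B = 8 m/s east
Both move in the same direction; relative speed = |v_A - v_B|
|25 - 8| = |17|
= 17 m/s

17 m/s


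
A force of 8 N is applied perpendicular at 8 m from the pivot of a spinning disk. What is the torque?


Given: F = 8 N, r = 8 m, angle = 90 deg (perpendicular)
Using tau = F * r * sin(90)
sin(90) = 1
tau = 8 * 8 * 1
tau = 64 Nm

64 Nm


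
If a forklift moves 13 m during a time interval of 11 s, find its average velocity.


Given: distance d = 13 m, time t = 11 s
Using v = d / t
v = 13 / 11
v = 13/11 m/s

13/11 m/s


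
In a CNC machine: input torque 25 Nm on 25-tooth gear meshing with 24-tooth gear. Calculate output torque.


Given: N1 = 25, N2 = 24, T1 = 25 Nm
Using T2/T1 = N2/N1
T2 = T1 * N2 / N1
T2 = 25 * 24 / 25
T2 = 600 / 25
T2 = 24 Nm

24 Nm


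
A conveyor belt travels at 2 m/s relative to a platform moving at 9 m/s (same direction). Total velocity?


Given: object velocity = 2 m/s, platform velocity = 9 m/s (same direction)
Using classical velocity addition: v_total = v_object + v_platform
v_total = 2 + 9
v_total = 11 m/s

11 m/s


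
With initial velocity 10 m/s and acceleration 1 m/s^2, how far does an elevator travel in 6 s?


Given: v0 = 10 m/s, a = 1 m/s^2, t = 6 s
Using s = v0*t + (1/2)*a*t^2
s = 10*6 + (1/2)*1*6^2
s = 60 + (1/2)*36
s = 60 + 18
s = 78

78 m


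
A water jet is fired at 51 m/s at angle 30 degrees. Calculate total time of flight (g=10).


Given: v0 = 51 m/s, theta = 30 deg, g = 10 m/s^2
sin(30) = 1/2
Using T = 2*v0*sin(theta) / g
T = 2*51*1/2 / 10
T = 51 / 10
T = 51/10 s

51/10 s


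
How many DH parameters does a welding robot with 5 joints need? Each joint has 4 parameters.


Given: 5 joints, 4 DH parameters per joint (d, theta, a, alpha)
Total DH parameters = number_of_joints * 4
Total = 5 * 4
Total = 20

20


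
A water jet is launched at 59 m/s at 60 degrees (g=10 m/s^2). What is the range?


Given: v0 = 59 m/s, theta = 60 deg, g = 10 m/s^2
sin(2*60) = sin(120) = sqrt(3)/2
Using R = v0^2 * sin(2*theta) / g
R = 59^2 * (sqrt(3)/2) / 10
R = 3481 * sqrt(3) / 20
R = 3481/20*sqrt(3) m

3481/20*sqrt(3) m


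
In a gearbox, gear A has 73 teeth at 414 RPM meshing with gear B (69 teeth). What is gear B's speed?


Given: N1 = 73 teeth, w1 = 414 RPM, N2 = 69 teeth
Using N1*w1 = N2*w2
w2 = N1*w1 / N2
w2 = 73*414 / 69
w2 = 30222 / 69
w2 = 438 RPM

438 RPM


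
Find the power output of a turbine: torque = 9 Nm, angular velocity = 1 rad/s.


Given: tau = 9 Nm, omega = 1 rad/s
Using P = tau * omega
P = 9 * 1
P = 9 W

9 W


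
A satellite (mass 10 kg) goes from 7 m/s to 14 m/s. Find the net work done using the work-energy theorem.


Given: m = 10 kg, v0 = 7 m/s, v = 14 m/s
Using W = (1/2)*m*(v^2 - v0^2)
v^2 = 14^2 = 196
v0^2 = 7^2 = 49
v^2 - v0^2 = 196 - 49 = 147
W = (1/2)*10*147 = 735 J

735 J


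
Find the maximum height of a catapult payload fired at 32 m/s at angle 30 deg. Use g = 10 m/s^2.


Given: v0 = 32 m/s, theta = 30 deg, g = 10 m/s^2
sin^2(30) = 1/4
Using H = v0^2 * sin^2(theta) / (2*g)
H = 32^2 * 1/4 / (2*10)
H = 1024 * 1/4 / 20
H = 256 / 20
H = 64/5 m

64/5 m


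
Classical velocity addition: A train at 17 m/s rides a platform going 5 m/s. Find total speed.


Given: object velocity = 17 m/s, platform velocity = 5 m/s (same direction)
Using classical velocity addition: v_total = v_object + v_platform
v_total = 17 + 5
v_total = 22 m/s

22 m/s


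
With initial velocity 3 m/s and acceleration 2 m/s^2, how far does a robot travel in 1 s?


Given: v0 = 3 m/s, a = 2 m/s^2, t = 1 s
Using s = v0*t + (1/2)*a*t^2
s = 3*1 + (1/2)*2*1^2
s = 3 + (1/2)*2
s = 3 + 1
s = 4

4 m


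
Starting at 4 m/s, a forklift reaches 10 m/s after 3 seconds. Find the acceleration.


Given: initial velocity v0 = 4 m/s, final velocity v = 10 m/s, time t = 3 s
Using a = (v - v0) / t
a = (10 - 4) / 3
a = 6 / 3
a = 2 m/s^2

2 m/s^2


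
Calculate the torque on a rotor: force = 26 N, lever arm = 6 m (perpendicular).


Given: F = 26 N, r = 6 m, angle = 90 deg (perpendicular)
Using tau = F * r * sin(90)
sin(90) = 1
tau = 26 * 6 * 1
tau = 156 Nm

156 Nm


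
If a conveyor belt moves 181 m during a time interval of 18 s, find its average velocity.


Given: distance d = 181 m, time t = 18 s
Using v = d / t
v = 181 / 18
v = 181/18 m/s

181/18 m/s


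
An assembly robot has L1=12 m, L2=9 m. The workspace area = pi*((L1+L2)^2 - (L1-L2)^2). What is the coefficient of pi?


Given: L1 = 12, L2 = 9
(L1+L2)^2 = (21)^2 = 441
(L1-L2)^2 = (3)^2 = 9
Difference = 441 - 9 = 432
This equals 4*L1*L2 = 4*12*9 = 432
Workspace area = 432*pi

432


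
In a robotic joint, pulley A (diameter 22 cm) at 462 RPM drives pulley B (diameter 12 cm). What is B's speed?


Given: D1 = 22 cm, w1 = 462 RPM, D2 = 12 cm
Using D1*w1 = D2*w2
w2 = D1*w1 / D2
w2 = 22*462 / 12
w2 = 10164 / 12
w2 = 847 RPM

847 RPM


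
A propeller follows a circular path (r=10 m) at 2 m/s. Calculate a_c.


Given: v = 2 m/s, r = 10 m
Using a_c = v^2 / r
a_c = 2^2 / 10
a_c = 4 / 10
a_c = 2/5 m/s^2

2/5 m/s^2


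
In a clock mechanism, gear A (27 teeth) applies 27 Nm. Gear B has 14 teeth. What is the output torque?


Given: N1 = 27, N2 = 14, T1 = 27 Nm
Using T2/T1 = N2/N1
T2 = T1 * N2 / N1
T2 = 27 * 14 / 27
T2 = 378 / 27
T2 = 14 Nm

14 Nm


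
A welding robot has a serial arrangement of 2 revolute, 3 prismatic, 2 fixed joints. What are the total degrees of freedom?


Given: serial robot with 2 revolute, 3 prismatic, 2 fixed joints
DOF contribution per joint type: revolute=1, prismatic=1, spherical=3, fixed=0
DOF = 2*1 + 3*1 + 2*0
DOF = 5

5


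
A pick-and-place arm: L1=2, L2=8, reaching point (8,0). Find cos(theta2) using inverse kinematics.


Given: L1 = 2, L2 = 8, target (x, y) = (8, 0)
Using cos(theta2) = (x^2 + y^2 - L1^2 - L2^2) / (2*L1*L2)
x^2 + y^2 = 8^2 + 0 = 64
L1^2 + L2^2 = 4 + 64 = 68
Numerator = 64 - 68 = -4
Denominator = 2*2*8 = 32
cos(theta2) = -4/32 = -1/8

-1/8


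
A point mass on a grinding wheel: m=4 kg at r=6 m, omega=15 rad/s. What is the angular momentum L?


Given: m = 4 kg, r = 6 m, omega = 15 rad/s
For a point mass: I = m*r^2
I = 4*6^2 = 4*36 = 144
L = I*omega = 144*15
L = 2160 kg*m^2/s

2160 kg*m^2/s


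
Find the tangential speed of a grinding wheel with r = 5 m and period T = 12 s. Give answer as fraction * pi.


Given: radius r = 5 m, period T = 12 s
Using v = 2*pi*r / T
v = 2*pi*5 / 12
v = 10*pi / 12
v = 5/6*pi m/s

5/6*pi m/s


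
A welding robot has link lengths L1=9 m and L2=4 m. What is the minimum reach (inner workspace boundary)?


Given: L1 = 9 m, L2 = 4 m
For a 2-link planar arm, min reach = |L1 - L2| (second link folded back)
Min reach = |9 - 4|
Min reach = 5 m

5 m


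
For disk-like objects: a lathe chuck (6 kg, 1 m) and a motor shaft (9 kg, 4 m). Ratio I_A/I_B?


Given: M1=6 kg, R1=1 m, M2=9 kg, R2=4 m
For a disk: I = (1/2)*M*R^2, so I_A/I_B = (M1*R1^2)/(M2*R2^2)
M1*R1^2 = 6*1 = 6
M2*R2^2 = 9*16 = 144
I_A/I_B = 6/144 = 1/24

1/24


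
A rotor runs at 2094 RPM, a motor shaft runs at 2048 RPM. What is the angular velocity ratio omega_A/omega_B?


Given: RPM_A = 2094, RPM_B = 2048
omega = 2*pi*RPM/60, so omega_A/omega_B = RPM_A / RPM_B
omega_A/omega_B = 2094 / 2048
omega_A/omega_B = 1047/1024

1047/1024


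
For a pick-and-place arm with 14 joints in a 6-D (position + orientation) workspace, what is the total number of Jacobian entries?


Given: task space dimension = 6, joints = 14
Jacobian is a 6 x 14 matrix
Total entries = rows * columns
Total = 6 * 14
Total = 84

84


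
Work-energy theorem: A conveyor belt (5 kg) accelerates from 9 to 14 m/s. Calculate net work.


Given: m = 5 kg, v0 = 9 m/s, v = 14 m/s
Using W = (1/2)*m*(v^2 - v0^2)
v^2 = 14^2 = 196
v0^2 = 9^2 = 81
v^2 - v0^2 = 196 - 81 = 115
W = (1/2)*5*115 = 575/2 J

575/2 J


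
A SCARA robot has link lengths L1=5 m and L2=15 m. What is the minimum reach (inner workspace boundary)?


Given: L1 = 5 m, L2 = 15 m
For a 2-link planar arm, min reach = |L1 - L2| (second link folded back)
Min reach = |5 - 15|
Min reach = 10 m

10 m


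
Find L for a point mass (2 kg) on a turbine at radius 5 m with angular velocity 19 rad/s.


Given: m = 2 kg, r = 5 m, omega = 19 rad/s
For a point mass: I = m*r^2
I = 2*5^2 = 2*25 = 50
L = I*omega = 50*19
L = 950 kg*m^2/s

950 kg*m^2/s


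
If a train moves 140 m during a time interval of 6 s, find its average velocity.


Given: distance d = 140 m, time t = 6 s
Using v = d / t
v = 140 / 6
v = 70/3 m/s

70/3 m/s


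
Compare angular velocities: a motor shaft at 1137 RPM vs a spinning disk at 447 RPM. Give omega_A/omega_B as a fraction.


Given: RPM_A = 1137, RPM_B = 447
omega = 2*pi*RPM/60, so omega_A/omega_B = RPM_A / RPM_B
omega_A/omega_B = 1137 / 447
omega_A/omega_B = 379/149

379/149


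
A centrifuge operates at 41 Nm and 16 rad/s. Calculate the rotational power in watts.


Given: tau = 41 Nm, omega = 16 rad/s
Using P = tau * omega
P = 41 * 16
P = 656 W

656 W


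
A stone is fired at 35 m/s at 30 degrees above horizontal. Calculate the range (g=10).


Given: v0 = 35 m/s, theta = 30 deg, g = 10 m/s^2
sin(2*30) = sin(60) = sqrt(3)/2
Using R = v0^2 * sin(2*theta) / g
R = 35^2 * (sqrt(3)/2) / 10
R = 1225 * sqrt(3) / 20
R = 245/4*sqrt(3) m

245/4*sqrt(3) m


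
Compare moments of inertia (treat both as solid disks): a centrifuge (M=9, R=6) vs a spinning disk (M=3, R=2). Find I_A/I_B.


Given: M1=9 kg, R1=6 m, M2=3 kg, R2=2 m
For a disk: I = (1/2)*M*R^2, so I_A/I_B = (M1*R1^2)/(M2*R2^2)
M1*R1^2 = 9*36 = 324
M2*R2^2 = 3*4 = 12
I_A/I_B = 324/12 = 27

27


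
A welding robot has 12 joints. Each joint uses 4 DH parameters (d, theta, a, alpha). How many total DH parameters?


Given: 12 joints, 4 DH parameters per joint (d, theta, a, alpha)
Total DH parameters = number_of_joints * 4
Total = 12 * 4
Total = 48

48


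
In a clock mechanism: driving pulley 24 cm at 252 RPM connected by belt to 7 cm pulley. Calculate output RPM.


Given: D1 = 24 cm, w1 = 252 RPM, D2 = 7 cm
Using D1*w1 = D2*w2
w2 = D1*w1 / D2
w2 = 24*252 / 7
w2 = 6048 / 7
w2 = 864 RPM

864 RPM


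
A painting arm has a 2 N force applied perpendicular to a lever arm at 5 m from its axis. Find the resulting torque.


Given: F = 2 N, r = 5 m, angle = 90 deg (perpendicular)
Using tau = F * r * sin(90)
sin(90) = 1
tau = 2 * 5 * 1
tau = 10 Nm

10 Nm


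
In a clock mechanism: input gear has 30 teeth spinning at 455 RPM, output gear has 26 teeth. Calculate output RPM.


Given: N1 = 30 teeth, w1 = 455 RPM, N2 = 26 teeth
Using N1*w1 = N2*w2
w2 = N1*w1 / N2
w2 = 30*455 / 26
w2 = 13650 / 26
w2 = 525 RPM

525 RPM


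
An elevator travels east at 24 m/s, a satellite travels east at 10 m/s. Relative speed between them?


Given: v_A = 24 m/s east, v_B = 10 m/s east
Both move in the same direction; relative speed = |v_A - v_B|
|24 - 10| = |14|
= 14 m/s

14 m/s


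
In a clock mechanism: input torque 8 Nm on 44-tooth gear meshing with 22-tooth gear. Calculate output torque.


Given: N1 = 44, N2 = 22, T1 = 8 Nm
Using T2/T1 = N2/N1
T2 = T1 * N2 / N1
T2 = 8 * 22 / 44
T2 = 176 / 44
T2 = 4 Nm

4 Nm


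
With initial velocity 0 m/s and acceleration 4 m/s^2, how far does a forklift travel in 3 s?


Given: v0 = 0 m/s, a = 4 m/s^2, t = 3 s
Using s = v0*t + (1/2)*a*t^2
s = 0*3 + (1/2)*4*3^2
s = 0 + (1/2)*36
s = 0 + 18
s = 18

18 m


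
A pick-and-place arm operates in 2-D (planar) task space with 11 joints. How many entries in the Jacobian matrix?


Given: task space dimension = 2, joints = 11
Jacobian is a 2 x 11 matrix
Total entries = rows * columns
Total = 2 * 11
Total = 22

22


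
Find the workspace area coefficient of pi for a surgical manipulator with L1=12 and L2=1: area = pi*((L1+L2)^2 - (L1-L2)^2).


Given: L1 = 12, L2 = 1
(L1+L2)^2 = (13)^2 = 169
(L1-L2)^2 = (11)^2 = 121
Difference = 169 - 121 = 48
This equals 4*L1*L2 = 4*12*1 = 48
Workspace area = 48*pi

48


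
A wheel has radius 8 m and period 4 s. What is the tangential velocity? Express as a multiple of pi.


Given: radius r = 8 m, period T = 4 s
Using v = 2*pi*r / T
v = 2*pi*8 / 4
v = 16*pi / 4
v = 4*pi m/s

4*pi m/s


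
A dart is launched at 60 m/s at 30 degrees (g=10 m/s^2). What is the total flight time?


Given: v0 = 60 m/s, theta = 30 deg, g = 10 m/s^2
sin(30) = 1/2
Using T = 2*v0*sin(theta) / g
T = 2*60*1/2 / 10
T = 60 / 10
T = 6 s

6 s


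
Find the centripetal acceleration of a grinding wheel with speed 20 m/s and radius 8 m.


Given: v = 20 m/s, r = 8 m
Using a_c = v^2 / r
a_c = 20^2 / 8
a_c = 400 / 8
a_c = 50 m/s^2

50 m/s^2


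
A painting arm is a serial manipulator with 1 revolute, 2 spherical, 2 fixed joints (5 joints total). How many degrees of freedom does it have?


Given: serial robot with 1 revolute, 2 spherical, 2 fixed joints
DOF contribution per joint type: revolute=1, prismatic=1, spherical=3, fixed=0
DOF = 1*1 + 2*3 + 2*0
DOF = 7

7


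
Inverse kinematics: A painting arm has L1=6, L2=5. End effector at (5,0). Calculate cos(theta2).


Given: L1 = 6, L2 = 5, target (x, y) = (5, 0)
Using cos(theta2) = (x^2 + y^2 - L1^2 - L2^2) / (2*L1*L2)
x^2 + y^2 = 5^2 + 0 = 25
L1^2 + L2^2 = 36 + 25 = 61
Numerator = 25 - 61 = -36
Denominator = 2*6*5 = 60
cos(theta2) = -36/60 = -3/5

-3/5


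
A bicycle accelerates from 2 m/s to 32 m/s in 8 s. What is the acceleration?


Given: initial velocity v0 = 2 m/s, final velocity v = 32 m/s, time t = 8 s
Using a = (v - v0) / t
a = (32 - 2) / 8
a = 30 / 8
a = 15/4 m/s^2

15/4 m/s^2


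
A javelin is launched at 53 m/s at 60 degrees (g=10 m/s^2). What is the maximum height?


Given: v0 = 53 m/s, theta = 60 deg, g = 10 m/s^2
sin^2(60) = 3/4
Using H = v0^2 * sin^2(theta) / (2*g)
H = 53^2 * 3/4 / (2*10)
H = 2809 * 3/4 / 20
H = 8427/4 / 20
H = 8427/80 m

8427/80 m


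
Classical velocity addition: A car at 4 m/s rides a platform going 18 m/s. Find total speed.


Given: object velocity = 4 m/s, platform velocity = 18 m/s (same direction)
Using classical velocity addition: v_total = v_object + v_platform
v_total = 4 + 18
v_total = 22 m/s

22 m/s


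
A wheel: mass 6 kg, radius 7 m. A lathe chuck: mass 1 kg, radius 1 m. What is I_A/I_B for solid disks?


Given: M1=6 kg, R1=7 m, M2=1 kg, R2=1 m
For a disk: I = (1/2)*M*R^2, so I_A/I_B = (M1*R1^2)/(M2*R2^2)
M1*R1^2 = 6*49 = 294
M2*R2^2 = 1*1 = 1
I_A/I_B = 294/1 = 294

294


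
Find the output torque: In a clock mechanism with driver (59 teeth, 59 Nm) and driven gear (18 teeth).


Given: N1 = 59, N2 = 18, T1 = 59 Nm
Using T2/T1 = N2/N1
T2 = T1 * N2 / N1
T2 = 59 * 18 / 59
T2 = 1062 / 59
T2 = 18 Nm

18 Nm


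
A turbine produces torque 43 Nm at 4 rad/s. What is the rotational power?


Given: tau = 43 Nm, omega = 4 rad/s
Using P = tau * omega
P = 43 * 4
P = 172 W

172 W


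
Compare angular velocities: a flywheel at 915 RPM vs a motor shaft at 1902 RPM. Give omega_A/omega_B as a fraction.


Given: RPM_A = 915, RPM_B = 1902
omega = 2*pi*RPM/60, so omega_A/omega_B = RPM_A / RPM_B
omega_A/omega_B = 915 / 1902
omega_A/omega_B = 305/634

305/634


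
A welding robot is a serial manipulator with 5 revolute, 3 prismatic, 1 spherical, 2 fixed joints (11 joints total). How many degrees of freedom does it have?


Given: serial robot with 5 revolute, 3 prismatic, 1 spherical, 2 fixed joints
DOF contribution per joint type: revolute=1, prismatic=1, spherical=3, fixed=0
DOF = 5*1 + 3*1 + 1*3 + 2*0
DOF = 11

11


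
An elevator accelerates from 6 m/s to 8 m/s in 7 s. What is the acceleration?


Given: initial velocity v0 = 6 m/s, final velocity v = 8 m/s, time t = 7 s
Using a = (v - v0) / t
a = (8 - 6) / 7
a = 2 / 7
a = 2/7 m/s^2

2/7 m/s^2


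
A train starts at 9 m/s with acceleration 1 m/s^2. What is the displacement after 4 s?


Given: v0 = 9 m/s, a = 1 m/s^2, t = 4 s
Using s = v0*t + (1/2)*a*t^2
s = 9*4 + (1/2)*1*4^2
s = 36 + (1/2)*16
s = 36 + 8
s = 44

44 m


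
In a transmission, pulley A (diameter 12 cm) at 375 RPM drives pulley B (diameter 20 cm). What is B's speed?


Given: D1 = 12 cm, w1 = 375 RPM, D2 = 20 cm
Using D1*w1 = D2*w2
w2 = D1*w1 / D2
w2 = 12*375 / 20
w2 = 4500 / 20
w2 = 225 RPM

225 RPM


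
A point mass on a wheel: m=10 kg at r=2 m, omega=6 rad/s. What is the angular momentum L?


Given: m = 10 kg, r = 2 m, omega = 6 rad/s
For a point mass: I = m*r^2
I = 10*2^2 = 10*4 = 40
L = I*omega = 40*6
L = 240 kg*m^2/s

240 kg*m^2/s


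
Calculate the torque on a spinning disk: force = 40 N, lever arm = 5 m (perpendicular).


Given: F = 40 N, r = 5 m, angle = 90 deg (perpendicular)
Using tau = F * r * sin(90)
sin(90) = 1
tau = 40 * 5 * 1
tau = 200 Nm

200 Nm


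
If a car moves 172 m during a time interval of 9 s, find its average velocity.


Given: distance d = 172 m, time t = 9 s
Using v = d / t
v = 172 / 9
v = 172/9 m/s

172/9 m/s


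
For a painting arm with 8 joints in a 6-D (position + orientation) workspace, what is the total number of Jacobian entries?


Given: task space dimension = 6, joints = 8
Jacobian is a 6 x 8 matrix
Total entries = rows * columns
Total = 6 * 8
Total = 48

48


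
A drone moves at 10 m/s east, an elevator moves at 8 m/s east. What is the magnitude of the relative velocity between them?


Given: v_A = 10 m/s east, v_B = 8 m/s east
Both move in the same direction; relative speed = |v_A - v_B|
|10 - 8| = |2|
= 2 m/s

2 m/s


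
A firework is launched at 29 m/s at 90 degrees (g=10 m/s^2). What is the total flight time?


Given: v0 = 29 m/s, theta = 90 deg, g = 10 m/s^2
sin(90) = 1
Using T = 2*v0*sin(theta) / g
T = 2*29*1 / 10
T = 58 / 10
T = 29/5 s

29/5 s


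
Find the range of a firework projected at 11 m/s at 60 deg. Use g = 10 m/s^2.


Given: v0 = 11 m/s, theta = 60 deg, g = 10 m/s^2
sin(2*60) = sin(120) = sqrt(3)/2
Using R = v0^2 * sin(2*theta) / g
R = 11^2 * (sqrt(3)/2) / 10
R = 121 * sqrt(3) / 20
R = 121/20*sqrt(3) m

121/20*sqrt(3) m


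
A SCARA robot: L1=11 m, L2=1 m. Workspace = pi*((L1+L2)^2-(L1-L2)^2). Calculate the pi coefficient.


Given: L1 = 11, L2 = 1
(L1+L2)^2 = (12)^2 = 144
(L1-L2)^2 = (10)^2 = 100
Difference = 144 - 100 = 44
This equals 4*L1*L2 = 4*11*1 = 44
Workspace area = 44*pi

44


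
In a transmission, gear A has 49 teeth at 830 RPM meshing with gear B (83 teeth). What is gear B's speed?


Given: N1 = 49 teeth, w1 = 830 RPM, N2 = 83 teeth
Using N1*w1 = N2*w2
w2 = N1*w1 / N2
w2 = 49*830 / 83
w2 = 40670 / 83
w2 = 490 RPM

490 RPM


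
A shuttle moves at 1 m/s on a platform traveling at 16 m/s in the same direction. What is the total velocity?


Given: object velocity = 1 m/s, platform velocity = 16 m/s (same direction)
Using classical velocity addition: v_total = v_object + v_platform
v_total = 1 + 16
v_total = 17 m/s

17 m/s


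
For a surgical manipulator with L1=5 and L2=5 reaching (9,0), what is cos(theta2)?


Given: L1 = 5, L2 = 5, target (x, y) = (9, 0)
Using cos(theta2) = (x^2 + y^2 - L1^2 - L2^2) / (2*L1*L2)
x^2 + y^2 = 9^2 + 0 = 81
L1^2 + L2^2 = 25 + 25 = 50
Numerator = 81 - 50 = 31
Denominator = 2*5*5 = 50
cos(theta2) = 31/50 = 31/50

31/50


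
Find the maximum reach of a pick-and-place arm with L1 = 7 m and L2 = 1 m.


Given: L1 = 7 m, L2 = 1 m
For a 2-link planar arm, max reach = L1 + L2 (fully extended)
Max reach = 7 + 1
Max reach = 8 m

8 m


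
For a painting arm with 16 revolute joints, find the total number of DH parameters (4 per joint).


Given: 16 joints, 4 DH parameters per joint (d, theta, a, alpha)
Total DH parameters = number_of_joints * 4
Total = 16 * 4
Total = 64

64


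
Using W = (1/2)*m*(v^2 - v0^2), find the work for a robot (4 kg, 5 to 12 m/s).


Given: m = 4 kg, v0 = 5 m/s, v = 12 m/s
Using W = (1/2)*m*(v^2 - v0^2)
v^2 = 12^2 = 144
v0^2 = 5^2 = 25
v^2 - v0^2 = 144 - 25 = 119
W = (1/2)*4*119 = 238 J

238 J


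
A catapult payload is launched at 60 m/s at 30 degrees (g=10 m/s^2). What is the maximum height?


Given: v0 = 60 m/s, theta = 30 deg, g = 10 m/s^2
sin^2(30) = 1/4
Using H = v0^2 * sin^2(theta) / (2*g)
H = 60^2 * 1/4 / (2*10)
H = 3600 * 1/4 / 20
H = 900 / 20
H = 45 m

45 m


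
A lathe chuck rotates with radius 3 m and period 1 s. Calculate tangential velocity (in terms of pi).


Given: radius r = 3 m, period T = 1 s
Using v = 2*pi*r / T
v = 2*pi*3 / 1
v = 6*pi / 1
v = 6*pi m/s

6*pi m/s


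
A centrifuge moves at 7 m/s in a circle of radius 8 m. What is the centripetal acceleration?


Given: v = 7 m/s, r = 8 m
Using a_c = v^2 / r
a_c = 7^2 / 8
a_c = 49 / 8
a_c = 49/8 m/s^2

49/8 m/s^2


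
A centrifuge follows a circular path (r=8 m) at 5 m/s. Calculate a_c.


Given: v = 5 m/s, r = 8 m
Using a_c = v^2 / r
a_c = 5^2 / 8
a_c = 25 / 8
a_c = 25/8 m/s^2

25/8 m/s^2


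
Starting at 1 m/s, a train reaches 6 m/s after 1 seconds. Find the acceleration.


Given: initial velocity v0 = 1 m/s, final velocity v = 6 m/s, time t = 1 s
Using a = (v - v0) / t
a = (6 - 1) / 1
a = 5 / 1
a = 5 m/s^2

5 m/s^2


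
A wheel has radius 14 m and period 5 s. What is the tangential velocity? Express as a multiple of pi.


Given: radius r = 14 m, period T = 5 s
Using v = 2*pi*r / T
v = 2*pi*14 / 5
v = 28*pi / 5
v = 28/5*pi m/s

28/5*pi m/s


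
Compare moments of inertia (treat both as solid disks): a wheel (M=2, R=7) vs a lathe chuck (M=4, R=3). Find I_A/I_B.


Given: M1=2 kg, R1=7 m, M2=4 kg, R2=3 m
For a disk: I = (1/2)*M*R^2, so I_A/I_B = (M1*R1^2)/(M2*R2^2)
M1*R1^2 = 2*49 = 98
M2*R2^2 = 4*9 = 36
I_A/I_B = 98/36 = 49/18

49/18


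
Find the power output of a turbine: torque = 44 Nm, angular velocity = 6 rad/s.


Given: tau = 44 Nm, omega = 6 rad/s
Using P = tau * omega
P = 44 * 6
P = 264 W

264 W


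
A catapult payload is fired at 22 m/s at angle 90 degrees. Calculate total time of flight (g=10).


Given: v0 = 22 m/s, theta = 90 deg, g = 10 m/s^2
sin(90) = 1
Using T = 2*v0*sin(theta) / g
T = 2*22*1 / 10
T = 44 / 10
T = 22/5 s

22/5 s


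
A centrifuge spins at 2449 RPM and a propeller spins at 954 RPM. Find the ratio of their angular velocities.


Given: RPM_A = 2449, RPM_B = 954
omega = 2*pi*RPM/60, so omega_A/omega_B = RPM_A / RPM_B
omega_A/omega_B = 2449 / 954
omega_A/omega_B = 2449/954

2449/954


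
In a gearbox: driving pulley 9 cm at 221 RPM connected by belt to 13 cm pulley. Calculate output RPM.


Given: D1 = 9 cm, w1 = 221 RPM, D2 = 13 cm
Using D1*w1 = D2*w2
w2 = D1*w1 / D2
w2 = 9*221 / 13
w2 = 1989 / 13
w2 = 153 RPM

153 RPM


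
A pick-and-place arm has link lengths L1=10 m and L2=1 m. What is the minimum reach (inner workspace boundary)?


Given: L1 = 10 m, L2 = 1 m
For a 2-link planar arm, min reach = |L1 - L2| (second link folded back)
Min reach = |10 - 1|
Min reach = 9 m

9 m


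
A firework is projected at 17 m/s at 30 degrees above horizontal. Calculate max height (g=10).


Given: v0 = 17 m/s, theta = 30 deg, g = 10 m/s^2
sin^2(30) = 1/4
Using H = v0^2 * sin^2(theta) / (2*g)
H = 17^2 * 1/4 / (2*10)
H = 289 * 1/4 / 20
H = 289/4 / 20
H = 289/80 m

289/80 m


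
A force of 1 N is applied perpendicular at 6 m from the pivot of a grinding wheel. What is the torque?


Given: F = 1 N, r = 6 m, angle = 90 deg (perpendicular)
Using tau = F * r * sin(90)
sin(90) = 1
tau = 1 * 6 * 1
tau = 6 Nm

6 Nm


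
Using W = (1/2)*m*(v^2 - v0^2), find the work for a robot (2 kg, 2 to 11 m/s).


Given: m = 2 kg, v0 = 2 m/s, v = 11 m/s
Using W = (1/2)*m*(v^2 - v0^2)
v^2 = 11^2 = 121
v0^2 = 2^2 = 4
v^2 - v0^2 = 121 - 4 = 117
W = (1/2)*2*117 = 117 J

117 J


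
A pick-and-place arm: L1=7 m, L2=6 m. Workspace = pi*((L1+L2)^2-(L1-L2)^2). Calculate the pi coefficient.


Given: L1 = 7, L2 = 6
(L1+L2)^2 = (13)^2 = 169
(L1-L2)^2 = (1)^2 = 1
Difference = 169 - 1 = 168
This equals 4*L1*L2 = 4*7*6 = 168
Workspace area = 168*pi

168


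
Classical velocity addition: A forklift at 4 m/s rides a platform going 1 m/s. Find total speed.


Given: object velocity = 4 m/s, platform velocity = 1 m/s (same direction)
Using classical velocity addition: v_total = v_object + v_platform
v_total = 4 + 1
v_total = 5 m/s

5 m/s


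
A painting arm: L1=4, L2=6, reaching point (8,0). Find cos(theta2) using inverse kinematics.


Given: L1 = 4, L2 = 6, target (x, y) = (8, 0)
Using cos(theta2) = (x^2 + y^2 - L1^2 - L2^2) / (2*L1*L2)
x^2 + y^2 = 8^2 + 0 = 64
L1^2 + L2^2 = 16 + 36 = 52
Numerator = 64 - 52 = 12
Denominator = 2*4*6 = 48
cos(theta2) = 12/48 = 1/4

1/4


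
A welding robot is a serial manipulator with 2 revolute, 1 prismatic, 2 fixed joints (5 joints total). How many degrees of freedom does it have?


Given: serial robot with 2 revolute, 1 prismatic, 2 fixed joints
DOF contribution per joint type: revolute=1, prismatic=1, spherical=3, fixed=0
DOF = 2*1 + 1*1 + 2*0
DOF = 3

3


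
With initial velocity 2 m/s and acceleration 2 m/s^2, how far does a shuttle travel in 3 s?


Given: v0 = 2 m/s, a = 2 m/s^2, t = 3 s
Using s = v0*t + (1/2)*a*t^2
s = 2*3 + (1/2)*2*3^2
s = 6 + (1/2)*18
s = 6 + 9
s = 15

15 m


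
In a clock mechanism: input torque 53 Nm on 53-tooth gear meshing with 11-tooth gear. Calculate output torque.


Given: N1 = 53, N2 = 11, T1 = 53 Nm
Using T2/T1 = N2/N1
T2 = T1 * N2 / N1
T2 = 53 * 11 / 53
T2 = 583 / 53
T2 = 11 Nm

11 Nm


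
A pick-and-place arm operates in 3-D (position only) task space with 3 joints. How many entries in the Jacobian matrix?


Given: task space dimension = 3, joints = 3
Jacobian is a 3 x 3 matrix
Total entries = rows * columns
Total = 3 * 3
Total = 9

9


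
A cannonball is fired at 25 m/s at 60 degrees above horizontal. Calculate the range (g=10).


Given: v0 = 25 m/s, theta = 60 deg, g = 10 m/s^2
sin(2*60) = sin(120) = sqrt(3)/2
Using R = v0^2 * sin(2*theta) / g
R = 25^2 * (sqrt(3)/2) / 10
R = 625 * sqrt(3) / 20
R = 125/4*sqrt(3) m

125/4*sqrt(3) m


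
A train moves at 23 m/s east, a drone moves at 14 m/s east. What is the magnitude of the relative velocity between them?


Given: v_A = 23 m/s east, v_B = 14 m/s east
Both move in the same direction; relative speed = |v_A - v_B|
|23 - 14| = |9|
= 9 m/s

9 m/s


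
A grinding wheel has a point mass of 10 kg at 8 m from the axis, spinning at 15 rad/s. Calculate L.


Given: m = 10 kg, r = 8 m, omega = 15 rad/s
For a point mass: I = m*r^2
I = 10*8^2 = 10*64 = 640
L = I*omega = 640*15
L = 9600 kg*m^2/s

9600 kg*m^2/s


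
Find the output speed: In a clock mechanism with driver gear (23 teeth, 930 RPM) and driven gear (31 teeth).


Given: N1 = 23 teeth, w1 = 930 RPM, N2 = 31 teeth
Using N1*w1 = N2*w2
w2 = N1*w1 / N2
w2 = 23*930 / 31
w2 = 21390 / 31
w2 = 690 RPM

690 RPM


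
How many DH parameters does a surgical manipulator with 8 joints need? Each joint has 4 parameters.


Given: 8 joints, 4 DH parameters per joint (d, theta, a, alpha)
Total DH parameters = number_of_joints * 4
Total = 8 * 4
Total = 32

32


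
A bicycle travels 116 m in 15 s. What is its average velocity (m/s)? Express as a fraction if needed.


Given: distance d = 116 m, time t = 15 s
Using v = d / t
v = 116 / 15
v = 116/15 m/s

116/15 m/s


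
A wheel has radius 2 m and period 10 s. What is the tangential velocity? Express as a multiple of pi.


Given: radius r = 2 m, period T = 10 s
Using v = 2*pi*r / T
v = 2*pi*2 / 10
v = 4*pi / 10
v = 2/5*pi m/s

2/5*pi m/s


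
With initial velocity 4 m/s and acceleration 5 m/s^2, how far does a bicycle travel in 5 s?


Given: v0 = 4 m/s, a = 5 m/s^2, t = 5 s
Using s = v0*t + (1/2)*a*t^2
s = 4*5 + (1/2)*5*5^2
s = 20 + (1/2)*125
s = 20 + 125/2
s = 165/2

165/2 m


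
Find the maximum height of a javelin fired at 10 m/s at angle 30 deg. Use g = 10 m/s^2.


Given: v0 = 10 m/s, theta = 30 deg, g = 10 m/s^2
sin^2(30) = 1/4
Using H = v0^2 * sin^2(theta) / (2*g)
H = 10^2 * 1/4 / (2*10)
H = 100 * 1/4 / 20
H = 25 / 20
H = 5/4 m

5/4 m


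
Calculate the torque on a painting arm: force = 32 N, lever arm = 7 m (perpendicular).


Given: F = 32 N, r = 7 m, angle = 90 deg (perpendicular)
Using tau = F * r * sin(90)
sin(90) = 1
tau = 32 * 7 * 1
tau = 224 Nm

224 Nm


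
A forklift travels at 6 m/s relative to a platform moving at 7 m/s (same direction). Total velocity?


Given: object velocity = 6 m/s, platform velocity = 7 m/s (same direction)
Using classical velocity addition: v_total = v_object + v_platform
v_total = 6 + 7
v_total = 13 m/s

13 m/s


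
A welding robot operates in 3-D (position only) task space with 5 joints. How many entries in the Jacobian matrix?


Given: task space dimension = 3, joints = 5
Jacobian is a 3 x 5 matrix
Total entries = rows * columns
Total = 3 * 5
Total = 15

15


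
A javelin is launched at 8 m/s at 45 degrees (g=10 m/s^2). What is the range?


Given: v0 = 8 m/s, theta = 45 deg, g = 10 m/s^2
sin(2*45) = sin(90) = 1
Using R = v0^2 * sin(2*theta) / g
R = 8^2 * 1 / 10
R = 64 / 10
R = 32/5 m

32/5 m


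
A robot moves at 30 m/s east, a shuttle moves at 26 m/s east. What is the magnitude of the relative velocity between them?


Given: v_A = 30 m/s east, v_B = 26 m/s east
Both move in the same direction; relative speed = |v_A - v_B|
|30 - 26| = |4|
= 4 m/s

4 m/s


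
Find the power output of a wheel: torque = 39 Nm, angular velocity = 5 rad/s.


Given: tau = 39 Nm, omega = 5 rad/s
Using P = tau * omega
P = 39 * 5
P = 195 W

195 W


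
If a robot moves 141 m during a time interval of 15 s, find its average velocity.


Given: distance d = 141 m, time t = 15 s
Using v = d / t
v = 141 / 15
v = 47/5 m/s

47/5 m/s


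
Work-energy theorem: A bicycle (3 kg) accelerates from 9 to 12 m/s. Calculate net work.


Given: m = 3 kg, v0 = 9 m/s, v = 12 m/s
Using W = (1/2)*m*(v^2 - v0^2)
v^2 = 12^2 = 144
v0^2 = 9^2 = 81
v^2 - v0^2 = 144 - 81 = 63
W = (1/2)*3*63 = 189/2 J

189/2 J


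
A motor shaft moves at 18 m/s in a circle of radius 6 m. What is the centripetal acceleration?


Given: v = 18 m/s, r = 6 m
Using a_c = v^2 / r
a_c = 18^2 / 6
a_c = 324 / 6
a_c = 54 m/s^2

54 m/s^2


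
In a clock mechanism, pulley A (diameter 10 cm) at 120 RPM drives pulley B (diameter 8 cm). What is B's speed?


Given: D1 = 10 cm, w1 = 120 RPM, D2 = 8 cm
Using D1*w1 = D2*w2
w2 = D1*w1 / D2
w2 = 10*120 / 8
w2 = 1200 / 8
w2 = 150 RPM

150 RPM


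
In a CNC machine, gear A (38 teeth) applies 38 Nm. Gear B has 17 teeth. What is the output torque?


Given: N1 = 38, N2 = 17, T1 = 38 Nm
Using T2/T1 = N2/N1
T2 = T1 * N2 / N1
T2 = 38 * 17 / 38
T2 = 646 / 38
T2 = 17 Nm

17 Nm


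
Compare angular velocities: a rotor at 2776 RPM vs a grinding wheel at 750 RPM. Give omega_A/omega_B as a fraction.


Given: RPM_A = 2776, RPM_B = 750
omega = 2*pi*RPM/60, so omega_A/omega_B = RPM_A / RPM_B
omega_A/omega_B = 2776 / 750
omega_A/omega_B = 1388/375

1388/375


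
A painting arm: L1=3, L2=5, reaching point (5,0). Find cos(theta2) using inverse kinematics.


Given: L1 = 3, L2 = 5, target (x, y) = (5, 0)
Using cos(theta2) = (x^2 + y^2 - L1^2 - L2^2) / (2*L1*L2)
x^2 + y^2 = 5^2 + 0 = 25
L1^2 + L2^2 = 9 + 25 = 34
Numerator = 25 - 34 = -9
Denominator = 2*3*5 = 30
cos(theta2) = -9/30 = -3/10

-3/10


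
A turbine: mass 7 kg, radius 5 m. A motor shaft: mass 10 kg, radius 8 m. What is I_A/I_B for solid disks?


Given: M1=7 kg, R1=5 m, M2=10 kg, R2=8 m
For a disk: I = (1/2)*M*R^2, so I_A/I_B = (M1*R1^2)/(M2*R2^2)
M1*R1^2 = 7*25 = 175
M2*R2^2 = 10*64 = 640
I_A/I_B = 175/640 = 35/128

35/128


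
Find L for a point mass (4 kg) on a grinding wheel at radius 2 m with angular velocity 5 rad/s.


Given: m = 4 kg, r = 2 m, omega = 5 rad/s
For a point mass: I = m*r^2
I = 4*2^2 = 4*4 = 16
L = I*omega = 16*5
L = 80 kg*m^2/s

80 kg*m^2/s


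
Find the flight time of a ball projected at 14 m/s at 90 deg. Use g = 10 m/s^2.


Given: v0 = 14 m/s, theta = 90 deg, g = 10 m/s^2
sin(90) = 1
Using T = 2*v0*sin(theta) / g
T = 2*14*1 / 10
T = 28 / 10
T = 14/5 s

14/5 s


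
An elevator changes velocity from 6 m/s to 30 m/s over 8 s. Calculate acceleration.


Given: initial velocity v0 = 6 m/s, final velocity v = 30 m/s, time t = 8 s
Using a = (v - v0) / t
a = (30 - 6) / 8
a = 24 / 8
a = 3 m/s^2

3 m/s^2


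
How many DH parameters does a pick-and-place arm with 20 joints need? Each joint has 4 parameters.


Given: 20 joints, 4 DH parameters per joint (d, theta, a, alpha)
Total DH parameters = number_of_joints * 4
Total = 20 * 4
Total = 80

80


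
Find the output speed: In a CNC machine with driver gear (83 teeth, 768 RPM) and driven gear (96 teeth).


Given: N1 = 83 teeth, w1 = 768 RPM, N2 = 96 teeth
Using N1*w1 = N2*w2
w2 = N1*w1 / N2
w2 = 83*768 / 96
w2 = 63744 / 96
w2 = 664 RPM

664 RPM


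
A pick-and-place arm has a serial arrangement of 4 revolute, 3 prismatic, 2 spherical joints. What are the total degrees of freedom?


Given: serial robot with 4 revolute, 3 prismatic, 2 spherical joints
DOF contribution per joint type: revolute=1, prismatic=1, spherical=3, fixed=0
DOF = 4*1 + 3*1 + 2*3
DOF = 13

13


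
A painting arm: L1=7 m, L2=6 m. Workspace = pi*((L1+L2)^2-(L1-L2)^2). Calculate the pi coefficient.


Given: L1 = 7, L2 = 6
(L1+L2)^2 = (13)^2 = 169
(L1-L2)^2 = (1)^2 = 1
Difference = 169 - 1 = 168
This equals 4*L1*L2 = 4*7*6 = 168
Workspace area = 168*pi

168


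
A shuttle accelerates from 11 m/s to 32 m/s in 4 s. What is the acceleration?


Given: initial velocity v0 = 11 m/s, final velocity v = 32 m/s, time t = 4 s
Using a = (v - v0) / t
a = (32 - 11) / 4
a = 21 / 4
a = 21/4 m/s^2

21/4 m/s^2


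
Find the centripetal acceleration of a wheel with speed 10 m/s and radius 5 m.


Given: v = 10 m/s, r = 5 m
Using a_c = v^2 / r
a_c = 10^2 / 5
a_c = 100 / 5
a_c = 20 m/s^2

20 m/s^2


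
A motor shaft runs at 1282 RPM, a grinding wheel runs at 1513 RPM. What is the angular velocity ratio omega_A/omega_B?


Given: RPM_A = 1282, RPM_B = 1513
omega = 2*pi*RPM/60, so omega_A/omega_B = RPM_A / RPM_B
omega_A/omega_B = 1282 / 1513
omega_A/omega_B = 1282/1513

1282/1513


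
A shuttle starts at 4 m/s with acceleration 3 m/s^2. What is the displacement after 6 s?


Given: v0 = 4 m/s, a = 3 m/s^2, t = 6 s
Using s = v0*t + (1/2)*a*t^2
s = 4*6 + (1/2)*3*6^2
s = 24 + (1/2)*108
s = 24 + 54
s = 78

78 m


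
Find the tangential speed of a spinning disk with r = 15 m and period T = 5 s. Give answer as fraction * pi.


Given: radius r = 15 m, period T = 5 s
Using v = 2*pi*r / T
v = 2*pi*15 / 5
v = 30*pi / 5
v = 6*pi m/s

6*pi m/s


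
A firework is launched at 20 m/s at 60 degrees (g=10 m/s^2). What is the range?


Given: v0 = 20 m/s, theta = 60 deg, g = 10 m/s^2
sin(2*60) = sin(120) = sqrt(3)/2
Using R = v0^2 * sin(2*theta) / g
R = 20^2 * (sqrt(3)/2) / 10
R = 400 * sqrt(3) / 20
R = 20*sqrt(3) m

20*sqrt(3) m


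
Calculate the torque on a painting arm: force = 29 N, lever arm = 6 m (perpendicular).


Given: F = 29 N, r = 6 m, angle = 90 deg (perpendicular)
Using tau = F * r * sin(90)
sin(90) = 1
tau = 29 * 6 * 1
tau = 174 Nm

174 Nm


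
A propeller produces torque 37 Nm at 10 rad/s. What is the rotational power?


Given: tau = 37 Nm, omega = 10 rad/s
Using P = tau * omega
P = 37 * 10
P = 370 W

370 W


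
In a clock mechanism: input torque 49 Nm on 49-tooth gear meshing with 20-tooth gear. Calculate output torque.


Given: N1 = 49, N2 = 20, T1 = 49 Nm
Using T2/T1 = N2/N1
T2 = T1 * N2 / N1
T2 = 49 * 20 / 49
T2 = 980 / 49
T2 = 20 Nm

20 Nm


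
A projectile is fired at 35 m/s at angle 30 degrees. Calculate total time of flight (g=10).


Given: v0 = 35 m/s, theta = 30 deg, g = 10 m/s^2
sin(30) = 1/2
Using T = 2*v0*sin(theta) / g
T = 2*35*1/2 / 10
T = 35 / 10
T = 7/2 s

7/2 s


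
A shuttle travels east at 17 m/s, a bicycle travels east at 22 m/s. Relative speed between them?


Given: v_A = 17 m/s east, v_B = 22 m/s east
Both move in the same direction; relative speed = |v_A - v_B|
|17 - 22| = |-5|
= 5 m/s

5 m/s


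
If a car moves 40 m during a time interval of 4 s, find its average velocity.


Given: distance d = 40 m, time t = 4 s
Using v = d / t
v = 40 / 4
v = 10 m/s

10 m/s


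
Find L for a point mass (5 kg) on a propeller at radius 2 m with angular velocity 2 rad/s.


Given: m = 5 kg, r = 2 m, omega = 2 rad/s
For a point mass: I = m*r^2
I = 5*2^2 = 5*4 = 20
L = I*omega = 20*2
L = 40 kg*m^2/s

40 kg*m^2/s


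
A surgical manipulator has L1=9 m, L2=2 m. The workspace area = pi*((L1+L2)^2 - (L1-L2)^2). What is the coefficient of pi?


Given: L1 = 9, L2 = 2
(L1+L2)^2 = (11)^2 = 121
(L1-L2)^2 = (7)^2 = 49
Difference = 121 - 49 = 72
This equals 4*L1*L2 = 4*9*2 = 72
Workspace area = 72*pi

72


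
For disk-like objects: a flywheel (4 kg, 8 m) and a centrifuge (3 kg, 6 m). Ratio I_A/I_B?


Given: M1=4 kg, R1=8 m, M2=3 kg, R2=6 m
For a disk: I = (1/2)*M*R^2, so I_A/I_B = (M1*R1^2)/(M2*R2^2)
M1*R1^2 = 4*64 = 256
M2*R2^2 = 3*36 = 108
I_A/I_B = 256/108 = 64/27

64/27


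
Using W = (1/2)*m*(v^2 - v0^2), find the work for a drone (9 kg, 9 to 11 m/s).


Given: m = 9 kg, v0 = 9 m/s, v = 11 m/s
Using W = (1/2)*m*(v^2 - v0^2)
v^2 = 11^2 = 121
v0^2 = 9^2 = 81
v^2 - v0^2 = 121 - 81 = 40
W = (1/2)*9*40 = 180 J

180 J


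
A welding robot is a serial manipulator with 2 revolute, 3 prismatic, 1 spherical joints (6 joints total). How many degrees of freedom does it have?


Given: serial robot with 2 revolute, 3 prismatic, 1 spherical joints
DOF contribution per joint type: revolute=1, prismatic=1, spherical=3, fixed=0
DOF = 2*1 + 3*1 + 1*3
DOF = 8

8


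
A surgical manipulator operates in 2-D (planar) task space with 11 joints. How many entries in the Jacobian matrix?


Given: task space dimension = 2, joints = 11
Jacobian is a 2 x 11 matrix
Total entries = rows * columns
Total = 2 * 11
Total = 22

22


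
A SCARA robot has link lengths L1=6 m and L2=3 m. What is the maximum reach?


Given: L1 = 6 m, L2 = 3 m
For a 2-link planar arm, max reach = L1 + L2 (fully extended)
Max reach = 6 + 3
Max reach = 9 m

9 m


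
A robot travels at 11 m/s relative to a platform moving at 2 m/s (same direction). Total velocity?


Given: object velocity = 11 m/s, platform velocity = 2 m/s (same direction)
Using classical velocity addition: v_total = v_object + v_platform
v_total = 11 + 2
v_total = 13 m/s

13 m/s


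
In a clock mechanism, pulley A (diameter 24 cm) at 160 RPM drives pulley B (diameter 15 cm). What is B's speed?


Given: D1 = 24 cm, w1 = 160 RPM, D2 = 15 cm
Using D1*w1 = D2*w2
w2 = D1*w1 / D2
w2 = 24*160 / 15
w2 = 3840 / 15
w2 = 256 RPM

256 RPM


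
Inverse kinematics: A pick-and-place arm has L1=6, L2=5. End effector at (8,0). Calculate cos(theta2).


Given: L1 = 6, L2 = 5, target (x, y) = (8, 0)
Using cos(theta2) = (x^2 + y^2 - L1^2 - L2^2) / (2*L1*L2)
x^2 + y^2 = 8^2 + 0 = 64
L1^2 + L2^2 = 36 + 25 = 61
Numerator = 64 - 61 = 3
Denominator = 2*6*5 = 60
cos(theta2) = 3/60 = 1/20

1/20


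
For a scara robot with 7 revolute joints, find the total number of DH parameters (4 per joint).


Given: 7 joints, 4 DH parameters per joint (d, theta, a, alpha)
Total DH parameters = number_of_joints * 4
Total = 7 * 4
Total = 28

28


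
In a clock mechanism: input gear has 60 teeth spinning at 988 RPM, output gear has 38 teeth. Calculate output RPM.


Given: N1 = 60 teeth, w1 = 988 RPM, N2 = 38 teeth
Using N1*w1 = N2*w2
w2 = N1*w1 / N2
w2 = 60*988 / 38
w2 = 59280 / 38
w2 = 1560 RPM

1560 RPM


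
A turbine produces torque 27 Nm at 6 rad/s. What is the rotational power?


Given: tau = 27 Nm, omega = 6 rad/s
Using P = tau * omega
P = 27 * 6
P = 162 W

162 W


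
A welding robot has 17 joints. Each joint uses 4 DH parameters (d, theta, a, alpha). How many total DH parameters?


Given: 17 joints, 4 DH parameters per joint (d, theta, a, alpha)
Total DH parameters = number_of_joints * 4
Total = 17 * 4
Total = 68

68
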